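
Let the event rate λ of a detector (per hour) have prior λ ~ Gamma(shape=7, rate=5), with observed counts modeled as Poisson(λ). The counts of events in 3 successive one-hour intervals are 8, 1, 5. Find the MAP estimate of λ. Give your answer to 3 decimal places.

Σxᵢ = 8+1+5 = 14, with n = 3.
Posterior ∝ λ^6e^(−5λ) · λ^14e^(−3λ) = λ^20e^(−8λ), i.e. Gamma(shape=21, rate=8).
The mode of a Gamma(a, b) with a ≥ 1 (shape–rate) is (a−1)/b = 20/8 ≈ 2.500.

λ̂_MAP = 2.500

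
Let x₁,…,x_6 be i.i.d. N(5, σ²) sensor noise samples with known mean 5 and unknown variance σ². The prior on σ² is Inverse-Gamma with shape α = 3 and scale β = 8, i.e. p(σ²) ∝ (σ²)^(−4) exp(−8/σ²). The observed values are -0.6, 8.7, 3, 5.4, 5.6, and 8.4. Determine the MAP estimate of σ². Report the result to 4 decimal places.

σ̂²_MAP = 5.5093

Sum of squared deviations about the known mean: SS = (-0.6−5)² + (8.7−5)² + (3−5)² + (5.4−5)² + (5.6−5)² + (8.4−5)² = 61.13.
The Normal likelihood contributes (σ²)^(−n/2) exp(−SS/(2σ²)), so the posterior is Inverse-Gamma(α + n/2, β + SS/2) = Inverse-Gamma(6, 38.565).
The mode of Inverse-Gamma(a, b) is b/(a+1) = 38.565/7 ≈ 5.5093.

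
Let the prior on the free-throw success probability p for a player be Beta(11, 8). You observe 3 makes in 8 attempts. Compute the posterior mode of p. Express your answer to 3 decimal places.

Prior: Beta(11, 8).
Data: 3 successes in 8 trials. The binomial likelihood contributes p^3(1−p)^5, so the posterior is Beta(11+3, 8+5) = Beta(14, 13).
For Beta(a, b) with a, b > 1 the mode is (a−1)/(a+b−2) = 13/25 ≈ 0.520.

p̂_MAP = 0.520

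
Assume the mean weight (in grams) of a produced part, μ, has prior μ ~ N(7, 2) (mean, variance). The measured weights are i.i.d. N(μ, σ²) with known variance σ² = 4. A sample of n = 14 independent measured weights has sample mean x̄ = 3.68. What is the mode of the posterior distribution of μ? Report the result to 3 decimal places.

μ̂_MAP = 4.095

n = 14, x̄ = 3.68.
For a Normal prior and Normal likelihood with known variance, the posterior is Normal; its mode equals its mean, the precision-weighted average.
Prior precision 1/σ₀² = 1/2 = 0.5; data precision n/σ² = 14/4 = 3.5.
μ̂ = (0.5·7 + 3.5·3.68) / (0.5 + 3.5) = 16.38/4 = 4.095.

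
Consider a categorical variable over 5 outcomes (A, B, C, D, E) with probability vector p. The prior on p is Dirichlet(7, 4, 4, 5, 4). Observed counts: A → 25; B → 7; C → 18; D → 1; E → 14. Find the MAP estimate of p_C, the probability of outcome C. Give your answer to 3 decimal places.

MAP estimate of p_C = 0.250

The posterior is Dirichlet(αᵢ + nᵢ) = Dirichlet(32, 11, 22, 6, 18).
For a Dirichlet(a₁,…,a_K) with all aᵢ > 1, the mode has j-th component (aⱼ − 1)/(Σaᵢ − K).
Here Σaᵢ = 89 and K = 5, so p_C = (22 − 1)/(89 − 5) = 21/84 ≈ 0.250.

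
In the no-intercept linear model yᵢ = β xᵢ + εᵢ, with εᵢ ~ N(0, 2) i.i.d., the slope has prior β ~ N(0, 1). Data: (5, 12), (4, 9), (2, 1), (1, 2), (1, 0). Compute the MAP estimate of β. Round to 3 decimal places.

log p(β | y) = −Σ(yᵢ − βxᵢ)²/(2·2) − β²/(2·1) + const.
Setting the derivative to zero: Σxᵢ(yᵢ − βxᵢ)/2 − β/1 = 0, so β = Σxᵢyᵢ / (Σxᵢ² + σ²/τ²).
Σxᵢyᵢ = 5·12 + 4·9 + 2·1 + 1·2 + 1·0 = 100; Σxᵢ² = 47; σ²/τ² = 2.
β̂_MAP = 100 / (47 + 2) = 100/49 ≈ 2.041.

β̂_MAP = 2.041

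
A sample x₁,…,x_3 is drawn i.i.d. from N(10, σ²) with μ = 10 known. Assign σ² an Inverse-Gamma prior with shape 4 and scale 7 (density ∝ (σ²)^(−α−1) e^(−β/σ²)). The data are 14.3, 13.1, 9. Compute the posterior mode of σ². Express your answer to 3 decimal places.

Sum of squared deviations about the known mean: SS = (14.3−10)² + (13.1−10)² + (9−10)² = 29.1.
The Normal likelihood contributes (σ²)^(−n/2) exp(−SS/(2σ²)), so the posterior is Inverse-Gamma(α + n/2, β + SS/2) = Inverse-Gamma(5.5, 21.55).
The mode of Inverse-Gamma(a, b) is b/(a+1) = 21.55/6.5 ≈ 3.315.

σ̂²_MAP = 3.315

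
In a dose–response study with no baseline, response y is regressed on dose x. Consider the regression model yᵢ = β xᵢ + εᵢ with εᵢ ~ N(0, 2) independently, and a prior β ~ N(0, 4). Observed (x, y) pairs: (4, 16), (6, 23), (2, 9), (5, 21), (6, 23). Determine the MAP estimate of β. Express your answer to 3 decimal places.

log p(β | y) = −Σ(yᵢ − βxᵢ)²/(2·2) − β²/(2·4) + const.
Setting the derivative to zero: Σxᵢ(yᵢ − βxᵢ)/2 − β/4 = 0, so β = Σxᵢyᵢ / (Σxᵢ² + σ²/τ²).
Σxᵢyᵢ = 4·16 + 6·23 + 2·9 + 5·21 + 6·23 = 463; Σxᵢ² = 117; σ²/τ² = 0.5.
β̂_MAP = 463 / (117 + 0.5) = 463/117.5 ≈ 3.940.

β̂_MAP = 3.940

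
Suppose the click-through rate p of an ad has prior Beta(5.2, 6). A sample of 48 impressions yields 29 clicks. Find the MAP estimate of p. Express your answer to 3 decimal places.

Prior: Beta(5.2, 6).
Data: 29 successes in 48 trials. The binomial likelihood contributes p^29(1−p)^19, so the posterior is Beta(5.2+29, 6+19) = Beta(34.2, 25).
For Beta(a, b) with a, b > 1 the mode is (a−1)/(a+b−2) = 33.2/57.2 ≈ 0.580.

p̂_MAP = 0.580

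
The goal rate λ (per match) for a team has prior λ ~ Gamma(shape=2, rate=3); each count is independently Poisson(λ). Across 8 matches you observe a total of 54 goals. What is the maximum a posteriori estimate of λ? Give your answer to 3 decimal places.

λ̂_MAP = 5.000

Σxᵢ = 54, n = 8.
Posterior ∝ λe^(−3λ) · λ^54e^(−8λ) = λ^55e^(−11λ), i.e. Gamma(shape=56, rate=11).
The mode of a Gamma(a, b) with a ≥ 1 (shape–rate) is (a−1)/b = 55/11 ≈ 5.000.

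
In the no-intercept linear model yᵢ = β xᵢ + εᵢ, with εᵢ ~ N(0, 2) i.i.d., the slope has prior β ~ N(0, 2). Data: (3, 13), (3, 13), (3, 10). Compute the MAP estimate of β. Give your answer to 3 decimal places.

log p(β | y) = −Σ(yᵢ − βxᵢ)²/(2·2) − β²/(2·2) + const.
Setting the derivative to zero: Σxᵢ(yᵢ − βxᵢ)/2 − β/2 = 0, so β = Σxᵢyᵢ / (Σxᵢ² + σ²/τ²).
Σxᵢyᵢ = 3·13 + 3·13 + 3·10 = 108; Σxᵢ² = 27; σ²/τ² = 1.
β̂_MAP = 108 / (27 + 1) = 108/28 ≈ 3.857.

β̂_MAP = 3.857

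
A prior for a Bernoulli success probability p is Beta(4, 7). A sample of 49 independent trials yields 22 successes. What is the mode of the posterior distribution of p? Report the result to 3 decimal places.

Prior: Beta(4, 7).
Data: 22 successes in 49 trials. The binomial likelihood contributes p^22(1−p)^27, so the posterior is Beta(4+22, 7+27) = Beta(26, 34).
For Beta(a, b) with a, b > 1 the mode is (a−1)/(a+b−2) = 25/58 ≈ 0.431.

p̂_MAP = 0.431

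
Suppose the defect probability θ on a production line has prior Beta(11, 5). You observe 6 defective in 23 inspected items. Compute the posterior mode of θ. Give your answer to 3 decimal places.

θ̂_MAP = 0.432

Prior: Beta(11, 5).
Data: 6 successes in 23 trials. The binomial likelihood contributes θ^6(1−θ)^17, so the posterior is Beta(11+6, 5+17) = Beta(17, 22).
For Beta(a, b) with a, b > 1 the mode is (a−1)/(a+b−2) = 16/37 ≈ 0.432.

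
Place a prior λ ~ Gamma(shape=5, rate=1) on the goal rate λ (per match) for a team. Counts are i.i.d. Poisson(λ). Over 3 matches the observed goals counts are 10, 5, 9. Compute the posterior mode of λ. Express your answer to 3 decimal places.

λ̂_MAP = 7.000

Σxᵢ = 10+5+9 = 24, with n = 3.
Posterior ∝ λ^4e^(−1λ) · λ^24e^(−3λ) = λ^28e^(−4λ), i.e. Gamma(shape=29, rate=4).
The mode of a Gamma(a, b) with a ≥ 1 (shape–rate) is (a−1)/b = 28/4 ≈ 7.000.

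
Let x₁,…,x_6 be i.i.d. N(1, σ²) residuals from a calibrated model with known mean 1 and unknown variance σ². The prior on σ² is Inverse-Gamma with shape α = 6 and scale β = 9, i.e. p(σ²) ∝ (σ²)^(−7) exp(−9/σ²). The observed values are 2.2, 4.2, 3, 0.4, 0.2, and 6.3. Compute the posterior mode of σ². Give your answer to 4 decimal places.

σ̂²_MAP = 3.1385

Sum of squared deviations about the known mean: SS = (2.2−1)² + (4.2−1)² + (3−1)² + (0.4−1)² + (0.2−1)² + (6.3−1)² = 44.77.
The Normal likelihood contributes (σ²)^(−n/2) exp(−SS/(2σ²)), so the posterior is Inverse-Gamma(α + n/2, β + SS/2) = Inverse-Gamma(9, 31.385).
The mode of Inverse-Gamma(a, b) is b/(a+1) = 31.385/10 ≈ 3.1385.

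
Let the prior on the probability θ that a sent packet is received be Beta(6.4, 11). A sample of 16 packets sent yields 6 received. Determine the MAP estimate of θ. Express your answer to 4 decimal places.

Prior: Beta(6.4, 11).
Data: 6 successes in 16 trials. The binomial likelihood contributes θ^6(1−θ)^10, so the posterior is Beta(6.4+6, 11+10) = Beta(12.4, 21).
For Beta(a, b) with a, b > 1 the mode is (a−1)/(a+b−2) = 11.4/31.4 ≈ 0.3631.

θ̂_MAP = 0.3631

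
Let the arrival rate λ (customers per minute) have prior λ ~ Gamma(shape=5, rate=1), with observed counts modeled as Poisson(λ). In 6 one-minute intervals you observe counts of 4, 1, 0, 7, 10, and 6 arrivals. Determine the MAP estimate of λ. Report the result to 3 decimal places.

λ̂_MAP = 4.571

Σxᵢ = 4+1+0+7+10+6 = 28, with n = 6.
Posterior ∝ λ^4e^(−1λ) · λ^28e^(−6λ) = λ^32e^(−7λ), i.e. Gamma(shape=33, rate=7).
The mode of a Gamma(a, b) with a ≥ 1 (shape–rate) is (a−1)/b = 32/7 ≈ 4.571.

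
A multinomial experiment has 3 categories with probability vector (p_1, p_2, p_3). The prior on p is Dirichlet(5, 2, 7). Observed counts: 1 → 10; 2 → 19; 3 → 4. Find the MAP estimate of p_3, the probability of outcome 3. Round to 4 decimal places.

The posterior is Dirichlet(αᵢ + nᵢ) = Dirichlet(15, 21, 11).
For a Dirichlet(a₁,…,a_K) with all aᵢ > 1, the mode has j-th component (aⱼ − 1)/(Σaᵢ − K).
Here Σaᵢ = 47 and K = 3, so p_3 = (11 − 1)/(47 − 3) = 10/44 ≈ 0.2273.

MAP estimate: 0.2273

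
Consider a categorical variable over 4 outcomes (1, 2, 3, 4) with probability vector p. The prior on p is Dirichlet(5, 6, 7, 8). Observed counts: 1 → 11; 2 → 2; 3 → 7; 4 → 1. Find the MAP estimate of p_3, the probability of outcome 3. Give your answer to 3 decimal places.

MAP estimate: 0.302

The posterior is Dirichlet(αᵢ + nᵢ) = Dirichlet(16, 8, 14, 9).
For a Dirichlet(a₁,…,a_K) with all aᵢ > 1, the mode has j-th component (aⱼ − 1)/(Σaᵢ − K).
Here Σaᵢ = 47 and K = 4, so p_3 = (14 − 1)/(47 − 4) = 13/43 ≈ 0.302.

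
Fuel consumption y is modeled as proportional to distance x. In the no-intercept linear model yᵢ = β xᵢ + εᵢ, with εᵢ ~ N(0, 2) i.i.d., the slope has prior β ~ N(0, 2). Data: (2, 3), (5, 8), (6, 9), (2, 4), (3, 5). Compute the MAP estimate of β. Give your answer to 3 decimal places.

β̂_MAP = 1.557

log p(β | y) = −Σ(yᵢ − βxᵢ)²/(2·2) − β²/(2·2) + const.
Setting the derivative to zero: Σxᵢ(yᵢ − βxᵢ)/2 − β/2 = 0, so β = Σxᵢyᵢ / (Σxᵢ² + σ²/τ²).
Σxᵢyᵢ = 2·3 + 5·8 + 6·9 + 2·4 + 3·5 = 123; Σxᵢ² = 78; σ²/τ² = 1.
β̂_MAP = 123 / (78 + 1) = 123/79 ≈ 1.557.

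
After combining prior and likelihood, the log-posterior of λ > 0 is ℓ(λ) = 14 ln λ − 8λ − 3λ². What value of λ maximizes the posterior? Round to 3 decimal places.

ℓ'(λ) = 14/λ − 8 − 6λ. Setting this to zero and multiplying by λ: 6λ² + 8λ − 14 = 0.
λ = (−8 + √(8² + 4·6·14)) / (2·6) = (−8 + √400) / 12 = (−8 + 20)/12 = 1.
ℓ''(λ) = −14/λ² − 6 < 0, confirming a maximum.

λ̂_MAP = 1.000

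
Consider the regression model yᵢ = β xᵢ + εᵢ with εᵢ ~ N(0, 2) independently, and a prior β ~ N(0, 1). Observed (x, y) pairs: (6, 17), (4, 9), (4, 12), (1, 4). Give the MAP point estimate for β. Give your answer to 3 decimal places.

β̂_MAP = 2.676

log p(β | y) = −Σ(yᵢ − βxᵢ)²/(2·2) − β²/(2·1) + const.
Setting the derivative to zero: Σxᵢ(yᵢ − βxᵢ)/2 − β/1 = 0, so β = Σxᵢyᵢ / (Σxᵢ² + σ²/τ²).
Σxᵢyᵢ = 6·17 + 4·9 + 4·12 + 1·4 = 190; Σxᵢ² = 69; σ²/τ² = 2.
β̂_MAP = 190 / (69 + 2) = 190/71 ≈ 2.676.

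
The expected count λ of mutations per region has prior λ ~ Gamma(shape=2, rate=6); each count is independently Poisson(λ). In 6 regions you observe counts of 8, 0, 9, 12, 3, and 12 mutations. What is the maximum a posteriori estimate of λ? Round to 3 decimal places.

Σxᵢ = 8+0+9+12+3+12 = 44, with n = 6.
Posterior ∝ λe^(−6λ) · λ^44e^(−6λ) = λ^45e^(−12λ), i.e. Gamma(shape=46, rate=12).
The mode of a Gamma(a, b) with a ≥ 1 (shape–rate) is (a−1)/b = 45/12 ≈ 3.750.

λ̂_MAP = 3.750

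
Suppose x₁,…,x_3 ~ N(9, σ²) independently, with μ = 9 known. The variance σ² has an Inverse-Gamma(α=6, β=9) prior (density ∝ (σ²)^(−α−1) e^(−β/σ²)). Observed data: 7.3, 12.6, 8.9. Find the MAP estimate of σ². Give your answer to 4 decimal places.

Sum of squared deviations about the known mean: SS = (7.3−9)² + (12.6−9)² + (8.9−9)² = 15.86.
The Normal likelihood contributes (σ²)^(−n/2) exp(−SS/(2σ²)), so the posterior is Inverse-Gamma(α + n/2, β + SS/2) = Inverse-Gamma(7.5, 16.93).
The mode of Inverse-Gamma(a, b) is b/(a+1) = 16.93/8.5 ≈ 1.9918.

σ̂²_MAP = 1.9918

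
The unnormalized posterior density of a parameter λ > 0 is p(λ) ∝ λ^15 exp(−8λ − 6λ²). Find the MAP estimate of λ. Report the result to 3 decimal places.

λ̂_MAP = 0.833

ℓ'(λ) = 15/λ − 8 − 12λ. Setting this to zero and multiplying by λ: 12λ² + 8λ − 15 = 0.
λ = (−8 + √(8² + 4·12·15)) / (2·12) = (−8 + √784) / 24 = (−8 + 28)/24 = 5/6.
ℓ''(λ) = −15/λ² − 12 < 0, confirming a maximum.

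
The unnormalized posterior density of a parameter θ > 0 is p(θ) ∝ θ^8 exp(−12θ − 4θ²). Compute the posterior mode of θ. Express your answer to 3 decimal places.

θ̂_MAP = 0.500

ℓ'(θ) = 8/θ − 12 − 8θ. Setting this to zero and multiplying by θ: 8θ² + 12θ − 8 = 0.
θ = (−12 + √(12² + 4·8·8)) / (2·8) = (−12 + √400) / 16 = (−12 + 20)/16 = 1/2.
ℓ''(θ) = −8/θ² − 8 < 0, confirming a maximum.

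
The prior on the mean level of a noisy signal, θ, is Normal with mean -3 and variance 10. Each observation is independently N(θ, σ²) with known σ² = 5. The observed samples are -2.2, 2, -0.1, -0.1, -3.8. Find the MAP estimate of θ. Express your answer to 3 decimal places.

θ̂_MAP = -1.036

n = 5; x̄ = ((-2.2) + 2 + (-0.1) + (-0.1) + (-3.8))/5 = -4.2/5 = -0.84.
For a Normal prior and Normal likelihood with known variance, the posterior is Normal; its mode equals its mean, the precision-weighted average.
Prior precision 1/σ₀² = 1/10 = 0.1; data precision n/σ² = 5/5 = 1.
θ̂ = (0.1·(-3) + 1·(-0.84)) / (0.1 + 1) = (-1.14)/1.1 = -57/55 ≈ -1.036.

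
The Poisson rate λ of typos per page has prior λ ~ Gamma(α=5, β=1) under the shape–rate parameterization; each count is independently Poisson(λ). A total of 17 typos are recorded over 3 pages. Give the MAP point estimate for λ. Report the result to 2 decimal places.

λ̂_MAP = 5.25

Σxᵢ = 17, n = 3.
Posterior ∝ λ^4e^(−1λ) · λ^17e^(−3λ) = λ^21e^(−4λ), i.e. Gamma(shape=22, rate=4).
The mode of a Gamma(a, b) with a ≥ 1 (shape–rate) is (a−1)/b = 21/4 ≈ 5.25.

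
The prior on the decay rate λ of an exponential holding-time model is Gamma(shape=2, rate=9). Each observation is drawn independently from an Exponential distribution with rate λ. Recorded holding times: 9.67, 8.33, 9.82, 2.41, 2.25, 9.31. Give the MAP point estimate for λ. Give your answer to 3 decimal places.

The Exponential(rate=λ) likelihood is ∝ λ^n e^(−λΣtᵢ). Here n = 6 and Σtᵢ = 9.67 + 8.33 + 9.82 + 2.41 + 2.25 + 9.31 = 41.79.
Posterior ∝ λe^(−9λ) · λ^6e^(−41.79λ) = λ^7e^(−50.79λ), i.e. Gamma(8, 50.79).
Mode = (a−1)/b = 7/50.79 ≈ 0.138.

λ̂_MAP = 0.138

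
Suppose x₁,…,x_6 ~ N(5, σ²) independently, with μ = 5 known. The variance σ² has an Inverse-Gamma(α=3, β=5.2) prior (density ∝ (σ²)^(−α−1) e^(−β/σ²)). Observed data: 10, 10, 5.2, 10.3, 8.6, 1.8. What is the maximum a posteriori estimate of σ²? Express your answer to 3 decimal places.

Sum of squared deviations about the known mean: SS = (10−5)² + (10−5)² + (5.2−5)² + (10.3−5)² + (8.6−5)² + (1.8−5)² = 101.33.
The Normal likelihood contributes (σ²)^(−n/2) exp(−SS/(2σ²)), so the posterior is Inverse-Gamma(α + n/2, β + SS/2) = Inverse-Gamma(6, 55.865).
The mode of Inverse-Gamma(a, b) is b/(a+1) = 55.865/7 ≈ 7.981.

σ̂²_MAP = 7.981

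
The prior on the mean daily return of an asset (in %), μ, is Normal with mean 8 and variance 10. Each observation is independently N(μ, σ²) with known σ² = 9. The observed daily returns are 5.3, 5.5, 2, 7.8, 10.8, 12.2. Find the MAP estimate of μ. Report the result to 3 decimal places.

n = 6; x̄ = (5.3 + 5.5 + 2 + 7.8 + 10.8 + 12.2)/6 = 43.6/6 = 109/15 ≈ 7.2667.
For a Normal prior and Normal likelihood with known variance, the posterior is Normal; its mode equals its mean, the precision-weighted average.
Prior precision 1/σ₀² = 1/10 = 0.1; data precision n/σ² = 6/9 = 2/3.
μ̂ = (0.1·8 + (2/3)·(109/15)) / (0.1 + 2/3) = (254/45)/(23/30) = 508/69 ≈ 7.362.

μ̂_MAP = 7.362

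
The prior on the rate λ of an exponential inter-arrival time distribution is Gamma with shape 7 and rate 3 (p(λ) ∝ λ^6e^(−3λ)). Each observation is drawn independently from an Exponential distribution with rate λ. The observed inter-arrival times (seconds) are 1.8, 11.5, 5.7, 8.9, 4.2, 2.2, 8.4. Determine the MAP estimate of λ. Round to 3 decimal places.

The Exponential(rate=λ) likelihood is ∝ λ^n e^(−λΣtᵢ). Here n = 7 and Σtᵢ = 1.8 + 11.5 + 5.7 + 8.9 + 4.2 + 2.2 + 8.4 = 42.7.
Posterior ∝ λ^6e^(−3λ) · λ^7e^(−42.7λ) = λ^13e^(−45.7λ), i.e. Gamma(14, 45.7).
Mode = (a−1)/b = 13/45.7 ≈ 0.284.

λ̂_MAP = 0.284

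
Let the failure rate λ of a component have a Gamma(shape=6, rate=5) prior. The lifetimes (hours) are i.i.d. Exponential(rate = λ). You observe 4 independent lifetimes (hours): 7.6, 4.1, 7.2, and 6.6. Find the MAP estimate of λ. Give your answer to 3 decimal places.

The Exponential(rate=λ) likelihood is ∝ λ^n e^(−λΣtᵢ). Here n = 4 and Σtᵢ = 7.6 + 4.1 + 7.2 + 6.6 = 25.5.
Posterior ∝ λ^5e^(−5λ) · λ^4e^(−25.5λ) = λ^9e^(−30.5λ), i.e. Gamma(10, 30.5).
Mode = (a−1)/b = 9/30.5 ≈ 0.295.

λ̂_MAP = 0.295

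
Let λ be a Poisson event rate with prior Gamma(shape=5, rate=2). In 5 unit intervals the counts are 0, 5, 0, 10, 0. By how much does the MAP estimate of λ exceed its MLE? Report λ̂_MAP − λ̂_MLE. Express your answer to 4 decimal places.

Σxᵢ = 15. Posterior is Gamma(20, 7); MAP = (20−1)/7 = 19/7 ≈ 2.71429.
MLE = x̄ = 15/5 ≈ 3.00000.
Difference = 19/7 − 15/5 = -2/7 ≈ -0.2857.

MAP − MLE = -0.2857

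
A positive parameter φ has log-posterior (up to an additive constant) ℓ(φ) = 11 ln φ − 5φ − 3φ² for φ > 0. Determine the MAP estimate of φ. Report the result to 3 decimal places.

ℓ'(φ) = 11/φ − 5 − 6φ. Setting this to zero and multiplying by φ: 6φ² + 5φ − 11 = 0.
φ = (−5 + √(5² + 4·6·11)) / (2·6) = (−5 + √289) / 12 = (−5 + 17)/12 = 1.
ℓ''(φ) = −11/φ² − 6 < 0, confirming a maximum.

φ̂_MAP = 1.000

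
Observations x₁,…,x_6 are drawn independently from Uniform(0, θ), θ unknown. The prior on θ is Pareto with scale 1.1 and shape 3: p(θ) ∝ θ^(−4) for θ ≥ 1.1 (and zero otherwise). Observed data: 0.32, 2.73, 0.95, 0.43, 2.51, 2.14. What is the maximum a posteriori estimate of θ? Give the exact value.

θ̂_MAP = 2.73

The Uniform(0, θ) likelihood is θ^(−n) for θ ≥ max(xᵢ), zero otherwise. Here max(xᵢ) = 2.73.
Posterior ∝ θ^(−4) · θ^(−6) = θ^(−10) on θ ≥ max(1.1, 2.73) = 2.73.
This density is strictly decreasing in θ, so the posterior mode lies at the lower boundary of the support.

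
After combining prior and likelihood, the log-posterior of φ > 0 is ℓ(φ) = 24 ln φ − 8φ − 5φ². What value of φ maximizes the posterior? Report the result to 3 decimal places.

φ̂_MAP = 1.200

ℓ'(φ) = 24/φ − 8 − 10φ. Setting this to zero and multiplying by φ: 10φ² + 8φ − 24 = 0.
φ = (−8 + √(8² + 4·10·24)) / (2·10) = (−8 + √1024) / 20 = (−8 + 32)/20 = 6/5.
ℓ''(φ) = −24/φ² − 10 < 0, confirming a maximum.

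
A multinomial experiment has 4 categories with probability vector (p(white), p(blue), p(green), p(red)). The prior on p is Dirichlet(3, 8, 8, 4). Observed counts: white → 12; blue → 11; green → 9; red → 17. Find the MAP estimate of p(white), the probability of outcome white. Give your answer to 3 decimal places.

The posterior is Dirichlet(αᵢ + nᵢ) = Dirichlet(15, 19, 17, 21).
For a Dirichlet(a₁,…,a_K) with all aᵢ > 1, the mode has j-th component (aⱼ − 1)/(Σaᵢ − K).
Here Σaᵢ = 72 and K = 4, so p(white) = (15 − 1)/(72 − 4) = 14/68 ≈ 0.206.

MAP estimate of p(white) = 0.206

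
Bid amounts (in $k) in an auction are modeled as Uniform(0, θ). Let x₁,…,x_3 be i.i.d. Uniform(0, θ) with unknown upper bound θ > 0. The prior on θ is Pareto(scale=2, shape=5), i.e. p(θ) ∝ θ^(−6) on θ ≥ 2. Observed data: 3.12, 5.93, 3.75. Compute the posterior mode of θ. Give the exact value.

θ̂_MAP = 5.93

The Uniform(0, θ) likelihood is θ^(−n) for θ ≥ max(xᵢ), zero otherwise. Here max(xᵢ) = 5.93.
Posterior ∝ θ^(−6) · θ^(−3) = θ^(−9) on θ ≥ max(2, 5.93) = 5.93.
This density is strictly decreasing in θ, so the posterior mode lies at the lower boundary of the support.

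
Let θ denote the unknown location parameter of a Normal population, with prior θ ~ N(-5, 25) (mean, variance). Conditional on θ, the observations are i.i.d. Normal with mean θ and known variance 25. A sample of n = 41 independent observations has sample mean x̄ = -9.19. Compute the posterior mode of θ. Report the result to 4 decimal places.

n = 41, x̄ = -9.19.
For a Normal prior and Normal likelihood with known variance, the posterior is Normal; its mode equals its mean, the precision-weighted average.
Prior precision 1/σ₀² = 1/25 = 0.04; data precision n/σ² = 41/25 = 1.64.
θ̂ = (0.04·(-5) + 1.64·(-9.19)) / (0.04 + 1.64) = (-15.2716)/1.68 = -38179/4200 ≈ -9.0902.

θ̂_MAP = -9.0902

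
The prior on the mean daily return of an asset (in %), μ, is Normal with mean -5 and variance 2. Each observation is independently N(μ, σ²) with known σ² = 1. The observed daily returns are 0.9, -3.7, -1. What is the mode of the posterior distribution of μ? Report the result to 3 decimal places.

μ̂_MAP = -1.800

n = 3; x̄ = (0.9 + (-3.7) + (-1))/3 = -3.8/3 = -19/15 ≈ -1.2667.
For a Normal prior and Normal likelihood with known variance, the posterior is Normal; its mode equals its mean, the precision-weighted average.
Prior precision 1/σ₀² = 1/2 = 0.5; data precision n/σ² = 3/1 = 3.
μ̂ = (0.5·(-5) + 3·(-19/15)) / (0.5 + 3) = (-6.3)/3.5 = -1.800.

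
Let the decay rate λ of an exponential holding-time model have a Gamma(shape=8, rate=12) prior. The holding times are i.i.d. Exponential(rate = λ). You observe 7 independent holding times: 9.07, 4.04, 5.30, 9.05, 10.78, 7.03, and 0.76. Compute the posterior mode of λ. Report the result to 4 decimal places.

The Exponential(rate=λ) likelihood is ∝ λ^n e^(−λΣtᵢ). Here n = 7 and Σtᵢ = 9.07 + 4.04 + 5.30 + 9.05 + 10.78 + 7.03 + 0.76 = 46.03.
Posterior ∝ λ^7e^(−12λ) · λ^7e^(−46.03λ) = λ^14e^(−58.03λ), i.e. Gamma(15, 58.03).
Mode = (a−1)/b = 14/58.03 ≈ 0.2413.

λ̂_MAP = 0.2413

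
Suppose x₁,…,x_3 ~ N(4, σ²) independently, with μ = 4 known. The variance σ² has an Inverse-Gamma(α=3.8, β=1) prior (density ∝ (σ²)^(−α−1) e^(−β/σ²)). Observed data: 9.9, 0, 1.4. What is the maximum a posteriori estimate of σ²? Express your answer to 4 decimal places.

σ̂²_MAP = 4.7278

Sum of squared deviations about the known mean: SS = (9.9−4)² + (0−4)² + (1.4−4)² = 57.57.
The Normal likelihood contributes (σ²)^(−n/2) exp(−SS/(2σ²)), so the posterior is Inverse-Gamma(α + n/2, β + SS/2) = Inverse-Gamma(5.3, 29.785).
The mode of Inverse-Gamma(a, b) is b/(a+1) = 29.785/6.3 ≈ 4.7278.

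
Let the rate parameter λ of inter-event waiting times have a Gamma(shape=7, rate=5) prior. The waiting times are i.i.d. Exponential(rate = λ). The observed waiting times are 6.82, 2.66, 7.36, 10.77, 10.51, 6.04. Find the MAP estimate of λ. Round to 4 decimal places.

The Exponential(rate=λ) likelihood is ∝ λ^n e^(−λΣtᵢ). Here n = 6 and Σtᵢ = 6.82 + 2.66 + 7.36 + 10.77 + 10.51 + 6.04 = 44.16.
Posterior ∝ λ^6e^(−5λ) · λ^6e^(−44.16λ) = λ^12e^(−49.16λ), i.e. Gamma(13, 49.16).
Mode = (a−1)/b = 12/49.16 ≈ 0.2441.

λ̂_MAP = 0.2441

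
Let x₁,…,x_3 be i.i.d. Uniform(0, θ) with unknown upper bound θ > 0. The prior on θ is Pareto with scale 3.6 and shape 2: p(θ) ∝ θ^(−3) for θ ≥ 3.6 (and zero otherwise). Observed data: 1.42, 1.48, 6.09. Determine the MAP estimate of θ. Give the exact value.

θ̂_MAP = 6.09

The Uniform(0, θ) likelihood is θ^(−n) for θ ≥ max(xᵢ), zero otherwise. Here max(xᵢ) = 6.09.
Posterior ∝ θ^(−3) · θ^(−3) = θ^(−6) on θ ≥ max(3.6, 6.09) = 6.09.
This density is strictly decreasing in θ, so the posterior mode lies at the lower boundary of the support.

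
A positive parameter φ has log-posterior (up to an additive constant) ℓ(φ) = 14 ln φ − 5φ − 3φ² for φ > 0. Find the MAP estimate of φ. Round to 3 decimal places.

φ̂_MAP = 1.167

ℓ'(φ) = 14/φ − 5 − 6φ. Setting this to zero and multiplying by φ: 6φ² + 5φ − 14 = 0.
φ = (−5 + √(5² + 4·6·14)) / (2·6) = (−5 + √361) / 12 = (−5 + 19)/12 = 7/6.
ℓ''(φ) = −14/φ² − 6 < 0, confirming a maximum.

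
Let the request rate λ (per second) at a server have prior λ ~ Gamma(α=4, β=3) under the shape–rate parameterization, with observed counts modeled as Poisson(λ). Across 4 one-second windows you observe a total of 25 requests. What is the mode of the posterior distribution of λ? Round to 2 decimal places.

λ̂_MAP = 4.00

Σxᵢ = 25, n = 4.
Posterior ∝ λ^3e^(−3λ) · λ^25e^(−4λ) = λ^28e^(−7λ), i.e. Gamma(shape=29, rate=7).
The mode of a Gamma(a, b) with a ≥ 1 (shape–rate) is (a−1)/b = 28/7 ≈ 4.00.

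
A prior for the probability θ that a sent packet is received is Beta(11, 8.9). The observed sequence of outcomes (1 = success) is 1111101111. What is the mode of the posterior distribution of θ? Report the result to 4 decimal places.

θ̂_MAP = 0.6810

Prior: Beta(11, 8.9).
Data: 9 successes in 10 trials (from the sequence). The binomial likelihood contributes θ^9(1−θ)^1, so the posterior is Beta(11+9, 8.9+1) = Beta(20, 9.9).
For Beta(a, b) with a, b > 1 the mode is (a−1)/(a+b−2) = 19/27.9 ≈ 0.6810.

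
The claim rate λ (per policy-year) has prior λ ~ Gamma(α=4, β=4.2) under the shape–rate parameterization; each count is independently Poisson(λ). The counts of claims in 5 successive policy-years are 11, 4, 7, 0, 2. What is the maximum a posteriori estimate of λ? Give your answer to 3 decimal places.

Σxᵢ = 11+4+7+0+2 = 24, with n = 5.
Posterior ∝ λ^3e^(−4.2λ) · λ^24e^(−5λ) = λ^27e^(−9.2λ), i.e. Gamma(shape=28, rate=9.2).
The mode of a Gamma(a, b) with a ≥ 1 (shape–rate) is (a−1)/b = 27/9.2 ≈ 2.935.

λ̂_MAP = 2.935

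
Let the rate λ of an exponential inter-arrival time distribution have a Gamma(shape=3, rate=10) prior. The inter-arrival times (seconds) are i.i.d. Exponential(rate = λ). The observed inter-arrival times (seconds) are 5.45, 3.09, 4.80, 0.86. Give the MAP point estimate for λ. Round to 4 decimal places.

λ̂_MAP = 0.2479

The Exponential(rate=λ) likelihood is ∝ λ^n e^(−λΣtᵢ). Here n = 4 and Σtᵢ = 5.45 + 3.09 + 4.80 + 0.86 = 14.20.
Posterior ∝ λ^2e^(−10λ) · λ^4e^(−14.20λ) = λ^6e^(−24.20λ), i.e. Gamma(7, 24.20).
Mode = (a−1)/b = 6/24.20 ≈ 0.2479.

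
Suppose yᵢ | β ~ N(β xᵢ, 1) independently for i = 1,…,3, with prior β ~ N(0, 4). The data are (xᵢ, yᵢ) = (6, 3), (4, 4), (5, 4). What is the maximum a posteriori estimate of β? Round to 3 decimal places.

β̂_MAP = 0.699

log p(β | y) = −Σ(yᵢ − βxᵢ)²/(2·1) − β²/(2·4) + const.
Setting the derivative to zero: Σxᵢ(yᵢ − βxᵢ)/1 − β/4 = 0, so β = Σxᵢyᵢ / (Σxᵢ² + σ²/τ²).
Σxᵢyᵢ = 6·3 + 4·4 + 5·4 = 54; Σxᵢ² = 77; σ²/τ² = 0.25.
β̂_MAP = 54 / (77 + 0.25) = 54/77.25 ≈ 0.699.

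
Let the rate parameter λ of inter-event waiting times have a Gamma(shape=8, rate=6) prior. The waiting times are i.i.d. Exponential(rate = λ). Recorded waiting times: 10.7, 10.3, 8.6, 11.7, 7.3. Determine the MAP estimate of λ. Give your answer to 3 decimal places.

The Exponential(rate=λ) likelihood is ∝ λ^n e^(−λΣtᵢ). Here n = 5 and Σtᵢ = 10.7 + 10.3 + 8.6 + 11.7 + 7.3 = 48.6.
Posterior ∝ λ^7e^(−6λ) · λ^5e^(−48.6λ) = λ^12e^(−54.6λ), i.e. Gamma(13, 54.6).
Mode = (a−1)/b = 12/54.6 ≈ 0.220.

λ̂_MAP = 0.220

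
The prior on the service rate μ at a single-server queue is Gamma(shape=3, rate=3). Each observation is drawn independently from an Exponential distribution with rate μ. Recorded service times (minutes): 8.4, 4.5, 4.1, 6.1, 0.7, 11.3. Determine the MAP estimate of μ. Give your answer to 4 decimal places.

μ̂_MAP = 0.2100

The Exponential(rate=μ) likelihood is ∝ μ^n e^(−μΣtᵢ). Here n = 6 and Σtᵢ = 8.4 + 4.5 + 4.1 + 6.1 + 0.7 + 11.3 = 35.1.
Posterior ∝ μ^2e^(−3μ) · μ^6e^(−35.1μ) = μ^8e^(−38.1μ), i.e. Gamma(9, 38.1).
Mode = (a−1)/b = 8/38.1 ≈ 0.2100.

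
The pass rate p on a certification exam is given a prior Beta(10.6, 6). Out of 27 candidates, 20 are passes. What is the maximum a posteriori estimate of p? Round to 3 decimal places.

p̂_MAP = 0.712

Prior: Beta(10.6, 6).
Data: 20 successes in 27 trials. The binomial likelihood contributes p^20(1−p)^7, so the posterior is Beta(10.6+20, 6+7) = Beta(30.6, 13).
For Beta(a, b) with a, b > 1 the mode is (a−1)/(a+b−2) = 29.6/41.6 ≈ 0.712.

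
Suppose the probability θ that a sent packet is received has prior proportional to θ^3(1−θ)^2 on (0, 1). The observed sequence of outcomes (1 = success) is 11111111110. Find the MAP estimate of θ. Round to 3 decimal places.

θ̂_MAP = 0.813

The prior density ∝ θ^3(1−θ)^2 is the kernel of Beta(4, 3).
Data: 10 successes in 11 trials (from the sequence). The binomial likelihood contributes θ^10(1−θ)^1, so the posterior is Beta(4+10, 3+1) = Beta(14, 4).
For Beta(a, b) with a, b > 1 the mode is (a−1)/(a+b−2) = 13/16 ≈ 0.813.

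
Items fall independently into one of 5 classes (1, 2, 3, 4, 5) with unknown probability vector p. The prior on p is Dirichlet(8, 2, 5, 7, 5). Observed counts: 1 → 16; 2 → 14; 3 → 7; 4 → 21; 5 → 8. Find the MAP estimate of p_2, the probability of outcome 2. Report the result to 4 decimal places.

The posterior is Dirichlet(αᵢ + nᵢ) = Dirichlet(24, 16, 12, 28, 13).
For a Dirichlet(a₁,…,a_K) with all aᵢ > 1, the mode has j-th component (aⱼ − 1)/(Σaᵢ − K).
Here Σaᵢ = 93 and K = 5, so p_2 = (16 − 1)/(93 − 5) = 15/88 ≈ 0.1705.

MAP estimate: 0.1705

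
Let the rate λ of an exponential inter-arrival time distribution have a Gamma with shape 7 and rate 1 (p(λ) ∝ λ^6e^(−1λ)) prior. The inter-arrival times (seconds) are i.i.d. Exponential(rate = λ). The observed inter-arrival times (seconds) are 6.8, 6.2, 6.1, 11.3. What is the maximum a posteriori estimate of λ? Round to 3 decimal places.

The Exponential(rate=λ) likelihood is ∝ λ^n e^(−λΣtᵢ). Here n = 4 and Σtᵢ = 6.8 + 6.2 + 6.1 + 11.3 = 30.4.
Posterior ∝ λ^6e^(−1λ) · λ^4e^(−30.4λ) = λ^10e^(−31.4λ), i.e. Gamma(11, 31.4).
Mode = (a−1)/b = 10/31.4 ≈ 0.318.

λ̂_MAP = 0.318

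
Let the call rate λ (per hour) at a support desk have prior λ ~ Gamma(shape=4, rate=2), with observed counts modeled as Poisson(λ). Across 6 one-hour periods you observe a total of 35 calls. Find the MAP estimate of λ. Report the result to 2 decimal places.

λ̂_MAP = 4.75

Σxᵢ = 35, n = 6.
Posterior ∝ λ^3e^(−2λ) · λ^35e^(−6λ) = λ^38e^(−8λ), i.e. Gamma(shape=39, rate=8).
The mode of a Gamma(a, b) with a ≥ 1 (shape–rate) is (a−1)/b = 38/8 ≈ 4.75.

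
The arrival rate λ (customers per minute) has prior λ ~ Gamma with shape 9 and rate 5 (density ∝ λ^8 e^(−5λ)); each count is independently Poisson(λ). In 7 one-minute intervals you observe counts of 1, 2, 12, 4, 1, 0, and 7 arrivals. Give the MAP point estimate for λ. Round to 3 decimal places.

λ̂_MAP = 2.917

Σxᵢ = 1+2+12+4+1+0+7 = 27, with n = 7.
Posterior ∝ λ^8e^(−5λ) · λ^27e^(−7λ) = λ^35e^(−12λ), i.e. Gamma(shape=36, rate=12).
The mode of a Gamma(a, b) with a ≥ 1 (shape–rate) is (a−1)/b = 35/12 ≈ 2.917.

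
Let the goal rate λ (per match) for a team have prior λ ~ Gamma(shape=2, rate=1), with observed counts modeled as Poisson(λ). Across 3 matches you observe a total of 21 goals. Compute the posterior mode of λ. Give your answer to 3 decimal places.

λ̂_MAP = 5.500

Σxᵢ = 21, n = 3.
Posterior ∝ λe^(−1λ) · λ^21e^(−3λ) = λ^22e^(−4λ), i.e. Gamma(shape=23, rate=4).
The mode of a Gamma(a, b) with a ≥ 1 (shape–rate) is (a−1)/b = 22/4 ≈ 5.500.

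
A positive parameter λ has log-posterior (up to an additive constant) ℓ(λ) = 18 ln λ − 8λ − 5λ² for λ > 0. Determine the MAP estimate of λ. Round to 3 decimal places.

ℓ'(λ) = 18/λ − 8 − 10λ. Setting this to zero and multiplying by λ: 10λ² + 8λ − 18 = 0.
λ = (−8 + √(8² + 4·10·18)) / (2·10) = (−8 + √784) / 20 = (−8 + 28)/20 = 1.
ℓ''(λ) = −18/λ² − 10 < 0, confirming a maximum.

λ̂_MAP = 1.000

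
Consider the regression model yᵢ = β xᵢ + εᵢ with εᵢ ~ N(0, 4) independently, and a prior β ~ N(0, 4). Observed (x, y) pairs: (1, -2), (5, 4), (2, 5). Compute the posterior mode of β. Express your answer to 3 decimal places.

β̂_MAP = 0.903

log p(β | y) = −Σ(yᵢ − βxᵢ)²/(2·4) − β²/(2·4) + const.
Setting the derivative to zero: Σxᵢ(yᵢ − βxᵢ)/4 − β/4 = 0, so β = Σxᵢyᵢ / (Σxᵢ² + σ²/τ²).
Σxᵢyᵢ = 1·(-2) + 5·4 + 2·5 = 28; Σxᵢ² = 30; σ²/τ² = 1.
β̂_MAP = 28 / (30 + 1) = 28/31 ≈ 0.903.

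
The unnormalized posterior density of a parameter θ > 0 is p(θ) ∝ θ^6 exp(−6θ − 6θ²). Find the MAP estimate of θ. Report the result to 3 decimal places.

θ̂_MAP = 0.500

ℓ'(θ) = 6/θ − 6 − 12θ. Setting this to zero and multiplying by θ: 12θ² + 6θ − 6 = 0.
θ = (−6 + √(6² + 4·12·6)) / (2·12) = (−6 + √324) / 24 = (−6 + 18)/24 = 1/2.
ℓ''(θ) = −6/θ² − 12 < 0, confirming a maximum.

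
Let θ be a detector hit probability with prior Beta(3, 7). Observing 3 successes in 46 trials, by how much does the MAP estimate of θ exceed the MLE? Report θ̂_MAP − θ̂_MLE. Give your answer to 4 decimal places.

MAP − MLE = 0.0274

Posterior is Beta(6, 50); MAP = (6−1)/(56−2) = 5/54 ≈ 0.09259.
MLE ignores the prior: θ̂_MLE = k/n = 3/46 ≈ 0.06522.
Difference = 5/54 − 3/46 = 17/621 ≈ 0.0274.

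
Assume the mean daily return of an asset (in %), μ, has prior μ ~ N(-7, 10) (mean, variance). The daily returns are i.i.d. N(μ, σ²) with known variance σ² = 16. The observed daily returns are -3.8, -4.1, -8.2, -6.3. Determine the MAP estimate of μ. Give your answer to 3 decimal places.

n = 4; x̄ = ((-3.8) + (-4.1) + (-8.2) + (-6.3))/4 = -22.4/4 = -5.6.
For a Normal prior and Normal likelihood with known variance, the posterior is Normal; its mode equals its mean, the precision-weighted average.
Prior precision 1/σ₀² = 1/10 = 0.1; data precision n/σ² = 4/16 = 0.25.
μ̂ = (0.1·(-7) + 0.25·(-5.6)) / (0.1 + 0.25) = (-2.1)/0.35 = -6.000.

μ̂_MAP = -6.000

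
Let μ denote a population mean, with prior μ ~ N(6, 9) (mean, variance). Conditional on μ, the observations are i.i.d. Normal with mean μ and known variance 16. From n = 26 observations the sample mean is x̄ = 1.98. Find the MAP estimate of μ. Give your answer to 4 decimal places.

n = 26, x̄ = 1.98.
For a Normal prior and Normal likelihood with known variance, the posterior is Normal; its mode equals its mean, the precision-weighted average.
Prior precision 1/σ₀² = 1/9; data precision n/σ² = 26/16 = 1.625.
μ̂ = ((1/9)·6 + 1.625·1.98) / (1/9 + 1.625) = (4661/1200)/(125/72) = 2.23728 ≈ 2.2373.

μ̂_MAP = 2.2373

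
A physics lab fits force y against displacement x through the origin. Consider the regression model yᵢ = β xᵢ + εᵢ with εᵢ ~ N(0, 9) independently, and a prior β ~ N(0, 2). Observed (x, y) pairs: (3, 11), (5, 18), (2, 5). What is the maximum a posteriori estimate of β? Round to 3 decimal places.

log p(β | y) = −Σ(yᵢ − βxᵢ)²/(2·9) − β²/(2·2) + const.
Setting the derivative to zero: Σxᵢ(yᵢ − βxᵢ)/9 − β/2 = 0, so β = Σxᵢyᵢ / (Σxᵢ² + σ²/τ²).
Σxᵢyᵢ = 3·11 + 5·18 + 2·5 = 133; Σxᵢ² = 38; σ²/τ² = 4.5.
β̂_MAP = 133 / (38 + 4.5) = 133/42.5 ≈ 3.129.

β̂_MAP = 3.129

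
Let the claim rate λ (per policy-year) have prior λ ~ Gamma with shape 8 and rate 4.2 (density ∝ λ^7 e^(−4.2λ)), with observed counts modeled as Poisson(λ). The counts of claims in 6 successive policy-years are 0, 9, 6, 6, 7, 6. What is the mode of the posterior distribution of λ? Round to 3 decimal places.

λ̂_MAP = 4.020

Σxᵢ = 0+9+6+6+7+6 = 34, with n = 6.
Posterior ∝ λ^7e^(−4.2λ) · λ^34e^(−6λ) = λ^41e^(−10.2λ), i.e. Gamma(shape=42, rate=10.2).
The mode of a Gamma(a, b) with a ≥ 1 (shape–rate) is (a−1)/b = 41/10.2 ≈ 4.020.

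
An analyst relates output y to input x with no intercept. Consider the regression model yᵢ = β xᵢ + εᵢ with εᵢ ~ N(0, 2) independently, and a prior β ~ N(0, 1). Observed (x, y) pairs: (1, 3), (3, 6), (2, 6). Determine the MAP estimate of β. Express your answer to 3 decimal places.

log p(β | y) = −Σ(yᵢ − βxᵢ)²/(2·2) − β²/(2·1) + const.
Setting the derivative to zero: Σxᵢ(yᵢ − βxᵢ)/2 − β/1 = 0, so β = Σxᵢyᵢ / (Σxᵢ² + σ²/τ²).
Σxᵢyᵢ = 1·3 + 3·6 + 2·6 = 33; Σxᵢ² = 14; σ²/τ² = 2.
β̂_MAP = 33 / (14 + 2) = 33/16 ≈ 2.063.

β̂_MAP = 2.063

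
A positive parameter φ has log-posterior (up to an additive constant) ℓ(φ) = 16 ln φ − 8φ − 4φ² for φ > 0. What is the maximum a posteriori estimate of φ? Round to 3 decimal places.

ℓ'(φ) = 16/φ − 8 − 8φ. Setting this to zero and multiplying by φ: 8φ² + 8φ − 16 = 0.
φ = (−8 + √(8² + 4·8·16)) / (2·8) = (−8 + √576) / 16 = (−8 + 24)/16 = 1.
ℓ''(φ) = −16/φ² − 8 < 0, confirming a maximum.

φ̂_MAP = 1.000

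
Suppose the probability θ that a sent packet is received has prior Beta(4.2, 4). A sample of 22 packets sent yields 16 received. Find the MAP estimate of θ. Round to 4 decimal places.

θ̂_MAP = 0.6809

Prior: Beta(4.2, 4).
Data: 16 successes in 22 trials. The binomial likelihood contributes θ^16(1−θ)^6, so the posterior is Beta(4.2+16, 4+6) = Beta(20.2, 10).
For Beta(a, b) with a, b > 1 the mode is (a−1)/(a+b−2) = 19.2/28.2 ≈ 0.6809.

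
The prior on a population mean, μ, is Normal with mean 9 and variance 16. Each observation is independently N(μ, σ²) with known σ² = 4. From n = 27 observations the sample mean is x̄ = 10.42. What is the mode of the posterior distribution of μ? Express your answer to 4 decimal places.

μ̂_MAP = 10.4070

n = 27, x̄ = 10.42.
For a Normal prior and Normal likelihood with known variance, the posterior is Normal; its mode equals its mean, the precision-weighted average.
Prior precision 1/σ₀² = 1/16 = 0.0625; data precision n/σ² = 27/4 = 6.75.
μ̂ = (0.0625·9 + 6.75·10.42) / (0.0625 + 6.75) = 70.8975/6.8125 = 28359/2725 ≈ 10.4070.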